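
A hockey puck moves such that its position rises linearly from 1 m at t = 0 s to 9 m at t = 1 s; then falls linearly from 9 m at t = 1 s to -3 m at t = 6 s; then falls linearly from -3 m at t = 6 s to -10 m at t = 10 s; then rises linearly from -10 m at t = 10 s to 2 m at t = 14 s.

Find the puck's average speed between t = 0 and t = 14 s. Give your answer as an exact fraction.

Average speed = (total path length)/(elapsed time); on a piecewise-linear x-t graph the path length is Σ|Δx|.
0–1 s: |Δx| = |9 − 1| = 8 m
1–6 s: |Δx| = |-3 − 9| = 12 m
6–10 s: |Δx| = |-10 − -3| = 7 m
10–14 s: |Δx| = |2 − -10| = 12 m
Total path = 39 m; average speed = 39/14 = 39/14 m/s.

39/14 m/s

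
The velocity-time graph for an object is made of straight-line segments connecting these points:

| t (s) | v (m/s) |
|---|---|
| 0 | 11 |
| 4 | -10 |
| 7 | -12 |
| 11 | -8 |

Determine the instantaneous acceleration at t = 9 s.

Acceleration is the slope of the v-t graph on 7–11 s: (-8 − -12)/(11 − 7) = 1 m/s².

1 m/s²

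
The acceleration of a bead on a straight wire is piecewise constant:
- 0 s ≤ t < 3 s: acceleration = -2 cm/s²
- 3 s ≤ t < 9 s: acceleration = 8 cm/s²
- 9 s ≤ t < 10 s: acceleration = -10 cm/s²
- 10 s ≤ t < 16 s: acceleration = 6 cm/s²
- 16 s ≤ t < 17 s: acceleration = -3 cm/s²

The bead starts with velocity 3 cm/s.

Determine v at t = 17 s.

Δv equals the area under the a-t graph; then v = v₀ + Δv.
0–3 s: -2 × 3 = -6 cm/s
3–9 s: 8 × 6 = 48 cm/s
9–10 s: -10 × 1 = -10 cm/s
10–16 s: 6 × 6 = 36 cm/s
16–17 s: -3 × 1 = -3 cm/s
Δv = 65 cm/s, so v(17) = 3 + (65) = 68 cm/s.

68 cm/s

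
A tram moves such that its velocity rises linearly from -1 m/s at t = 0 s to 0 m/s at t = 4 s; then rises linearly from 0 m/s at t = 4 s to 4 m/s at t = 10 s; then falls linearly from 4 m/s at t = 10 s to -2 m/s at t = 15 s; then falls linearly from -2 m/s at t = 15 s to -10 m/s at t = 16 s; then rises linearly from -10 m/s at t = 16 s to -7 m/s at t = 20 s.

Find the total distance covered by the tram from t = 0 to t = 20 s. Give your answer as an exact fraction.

187/3 m

Total distance travelled is ∫|v| dt — sum the magnitudes of each area piece.
0–4 s: |½(-1 + 0)(4)| = 2 m
4–10 s: |½(0 + 4)(6)| = 12 m
10–15 s: v = 0 at t = 40/3 s; triangle areas 20/3 + 5/3 = 25/3 m
15–16 s: |½(-2 + -10)(1)| = 6 m
16–20 s: |½(-10 + -7)(4)| = 34 m
Total distance = 187/3 m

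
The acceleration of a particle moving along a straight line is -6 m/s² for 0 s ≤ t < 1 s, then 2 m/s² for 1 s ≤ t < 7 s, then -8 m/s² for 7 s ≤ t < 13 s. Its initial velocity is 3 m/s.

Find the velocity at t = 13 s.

Δv equals the area under the a-t graph; then v = v₀ + Δv.
0–1 s: -6 × 1 = -6 m/s
1–7 s: 2 × 6 = 12 m/s
7–13 s: -8 × 6 = -48 m/s
Δv = -42 m/s, so v(13) = 3 + (-42) = -39 m/s.

-39 m/s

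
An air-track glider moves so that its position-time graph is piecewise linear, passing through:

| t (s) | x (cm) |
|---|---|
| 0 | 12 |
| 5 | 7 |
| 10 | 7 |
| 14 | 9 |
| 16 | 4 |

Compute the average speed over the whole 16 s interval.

0.75 cm/s

Average speed = (total path length)/(elapsed time); on a piecewise-linear x-t graph the path length is Σ|Δx|.
0–5 s: |Δx| = |7 − 12| = 5 cm
5–10 s: |Δx| = |7 − 7| = 0 cm
10–14 s: |Δx| = |9 − 7| = 2 cm
14–16 s: |Δx| = |4 − 9| = 5 cm
Total path = 12 cm; average speed = 12/16 = 0.75 cm/s.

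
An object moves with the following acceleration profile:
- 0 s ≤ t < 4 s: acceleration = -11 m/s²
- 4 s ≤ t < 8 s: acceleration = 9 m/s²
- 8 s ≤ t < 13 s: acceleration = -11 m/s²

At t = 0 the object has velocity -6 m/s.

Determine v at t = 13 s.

Δv equals the area under the a-t graph; then v = v₀ + Δv.
0–4 s: -11 × 4 = -44 m/s
4–8 s: 9 × 4 = 36 m/s
8–13 s: -11 × 5 = -55 m/s
Δv = -63 m/s, so v(13) = -6 + (-63) = -69 m/s.

-69 m/s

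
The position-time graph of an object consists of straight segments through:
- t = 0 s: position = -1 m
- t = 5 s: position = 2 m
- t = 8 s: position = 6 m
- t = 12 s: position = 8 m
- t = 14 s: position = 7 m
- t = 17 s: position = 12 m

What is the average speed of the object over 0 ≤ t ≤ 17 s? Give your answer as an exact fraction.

Average speed = (total path length)/(elapsed time); on a piecewise-linear x-t graph the path length is Σ|Δx|.
0–5 s: |Δx| = |2 − -1| = 3 m
5–8 s: |Δx| = |6 − 2| = 4 m
8–12 s: |Δx| = |8 − 6| = 2 m
12–14 s: |Δx| = |7 − 8| = 1 m
14–17 s: |Δx| = |12 − 7| = 5 m
Total path = 15 m; average speed = 15/17 = 15/17 m/s.

15/17 m/s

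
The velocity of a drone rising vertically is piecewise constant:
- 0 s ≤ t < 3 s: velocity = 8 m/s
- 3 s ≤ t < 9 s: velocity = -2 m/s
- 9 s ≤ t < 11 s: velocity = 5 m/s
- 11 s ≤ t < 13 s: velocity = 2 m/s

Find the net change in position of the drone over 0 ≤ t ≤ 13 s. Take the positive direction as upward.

26 m

Net displacement equals the area under the velocity-time graph (areas below the axis count negative).
0–3 s: 8 × 3 = 24 m
3–9 s: -2 × 6 = -12 m
9–11 s: 5 × 2 = 10 m
11–13 s: 2 × 2 = 4 m
Net displacement = 26 m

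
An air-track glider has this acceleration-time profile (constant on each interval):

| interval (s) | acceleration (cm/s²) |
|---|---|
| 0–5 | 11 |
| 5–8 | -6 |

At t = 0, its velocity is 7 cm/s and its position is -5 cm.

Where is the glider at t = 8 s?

326.5 cm

On each constant-a segment, Δv = aΔt and Δx = v₀Δt + ½aΔt²; chain segment to segment.
0–5 s: v starts 7 cm/s; Δx = 7·5 + ½·11·5² = 172.5 cm; v ends 62 cm/s.
5–8 s: v starts 62 cm/s; Δx = 62·3 + ½·-6·3² = 159 cm; v ends 44 cm/s.
x(8) = -5 + Σ Δx = 326.5 cm.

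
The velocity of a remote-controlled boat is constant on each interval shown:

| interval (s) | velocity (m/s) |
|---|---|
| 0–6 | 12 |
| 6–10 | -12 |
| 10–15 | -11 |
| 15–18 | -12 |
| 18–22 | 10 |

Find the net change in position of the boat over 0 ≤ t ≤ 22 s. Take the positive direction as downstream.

-27 m

Displacement is the signed area under the v-t curve.
0–6 s: 12 × 6 = 72 m
6–10 s: -12 × 4 = -48 m
10–15 s: -11 × 5 = -55 m
15–18 s: -12 × 3 = -36 m
18–22 s: 10 × 4 = 40 m
Net displacement = -27 m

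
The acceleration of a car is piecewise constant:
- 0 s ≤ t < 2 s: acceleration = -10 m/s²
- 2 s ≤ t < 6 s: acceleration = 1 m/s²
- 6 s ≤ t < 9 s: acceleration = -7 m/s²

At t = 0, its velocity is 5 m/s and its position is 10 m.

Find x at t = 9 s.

-116.5 m

On each constant-a segment, Δv = aΔt and Δx = v₀Δt + ½aΔt²; chain segment to segment.
0–2 s: v starts 5 m/s; Δx = 5·2 + ½·-10·2² = -10 m; v ends -15 m/s.
2–6 s: v starts -15 m/s; Δx = -15·4 + ½·1·4² = -52 m; v ends -11 m/s.
6–9 s: v starts -11 m/s; Δx = -11·3 + ½·-7·3² = -64.5 m; v ends -32 m/s.
x(9) = 10 + Σ Δx = -116.5 m.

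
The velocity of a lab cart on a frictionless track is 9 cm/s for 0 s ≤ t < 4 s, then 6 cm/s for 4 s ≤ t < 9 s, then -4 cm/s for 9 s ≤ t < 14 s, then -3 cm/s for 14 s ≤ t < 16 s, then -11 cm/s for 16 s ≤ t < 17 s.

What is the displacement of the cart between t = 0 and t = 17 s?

29 cm

Net displacement equals the area under the velocity-time graph (areas below the axis count negative).
0–4 s: 9 × 4 = 36 cm
4–9 s: 6 × 5 = 30 cm
9–14 s: -4 × 5 = -20 cm
14–16 s: -3 × 2 = -6 cm
16–17 s: -11 × 1 = -11 cm
Net displacement = 29 cm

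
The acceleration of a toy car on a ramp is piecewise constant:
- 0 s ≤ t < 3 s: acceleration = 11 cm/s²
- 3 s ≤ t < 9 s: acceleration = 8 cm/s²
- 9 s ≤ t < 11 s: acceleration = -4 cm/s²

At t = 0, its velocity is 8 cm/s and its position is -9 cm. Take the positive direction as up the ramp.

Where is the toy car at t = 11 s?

624.5 cm

On each constant-a segment, Δv = aΔt and Δx = v₀Δt + ½aΔt²; chain segment to segment.
0–3 s: v starts 8 cm/s; Δx = 8·3 + ½·11·3² = 73.5 cm; v ends 41 cm/s.
3–9 s: v starts 41 cm/s; Δx = 41·6 + ½·8·6² = 390 cm; v ends 89 cm/s.
9–11 s: v starts 89 cm/s; Δx = 89·2 + ½·-4·2² = 170 cm; v ends 81 cm/s.
x(11) = -9 + Σ Δx = 624.5 cm.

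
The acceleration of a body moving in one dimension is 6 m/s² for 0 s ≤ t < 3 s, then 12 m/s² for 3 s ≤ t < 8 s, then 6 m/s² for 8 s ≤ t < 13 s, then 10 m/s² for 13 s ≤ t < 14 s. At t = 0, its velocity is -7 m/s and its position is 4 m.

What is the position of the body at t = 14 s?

On each constant-a segment, Δv = aΔt and Δx = v₀Δt + ½aΔt²; chain segment to segment.
0–3 s: v starts -7 m/s; Δx = -7·3 + ½·6·3² = 6 m; v ends 11 m/s.
3–8 s: v starts 11 m/s; Δx = 11·5 + ½·12·5² = 205 m; v ends 71 m/s.
8–13 s: v starts 71 m/s; Δx = 71·5 + ½·6·5² = 430 m; v ends 101 m/s.
13–14 s: v starts 101 m/s; Δx = 101·1 + ½·10·1² = 106 m; v ends 111 m/s.
x(14) = 4 + Σ Δx = 751 m.

751 m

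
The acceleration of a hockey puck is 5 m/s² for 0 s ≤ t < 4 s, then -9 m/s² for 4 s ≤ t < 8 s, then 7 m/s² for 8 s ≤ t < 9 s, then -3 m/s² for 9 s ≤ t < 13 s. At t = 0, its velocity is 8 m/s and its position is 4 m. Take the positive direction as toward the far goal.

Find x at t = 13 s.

83.5 m

On each constant-a segment, Δv = aΔt and Δx = v₀Δt + ½aΔt²; chain segment to segment.
0–4 s: v starts 8 m/s; Δx = 8·4 + ½·5·4² = 72 m; v ends 28 m/s.
4–8 s: v starts 28 m/s; Δx = 28·4 + ½·-9·4² = 40 m; v ends -8 m/s.
8–9 s: v starts -8 m/s; Δx = -8·1 + ½·7·1² = -4.5 m; v ends -1 m/s.
9–13 s: v starts -1 m/s; Δx = -1·4 + ½·-3·4² = -28 m; v ends -13 m/s.
x(13) = 4 + Σ Δx = 83.5 m.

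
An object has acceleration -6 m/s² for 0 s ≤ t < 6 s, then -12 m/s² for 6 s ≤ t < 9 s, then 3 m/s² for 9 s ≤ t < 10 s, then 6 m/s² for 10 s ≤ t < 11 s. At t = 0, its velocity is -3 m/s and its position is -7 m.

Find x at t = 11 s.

On each constant-a segment, Δv = aΔt and Δx = v₀Δt + ½aΔt²; chain segment to segment.
0–6 s: v starts -3 m/s; Δx = -3·6 + ½·-6·6² = -126 m; v ends -39 m/s.
6–9 s: v starts -39 m/s; Δx = -39·3 + ½·-12·3² = -171 m; v ends -75 m/s.
9–10 s: v starts -75 m/s; Δx = -75·1 + ½·3·1² = -73.5 m; v ends -72 m/s.
10–11 s: v starts -72 m/s; Δx = -72·1 + ½·6·1² = -69 m; v ends -66 m/s.
x(11) = -7 + Σ Δx = -446.5 m.

-446.5 m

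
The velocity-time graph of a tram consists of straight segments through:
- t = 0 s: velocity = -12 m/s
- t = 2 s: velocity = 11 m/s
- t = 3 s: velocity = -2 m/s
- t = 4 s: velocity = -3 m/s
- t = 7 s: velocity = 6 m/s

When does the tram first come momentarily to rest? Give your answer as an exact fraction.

t = 24/23 s

v changes sign on 0–2 s (from -12 to 11); the graph is linear there, so v = 0 at t = 0 + (12)·(2 − 0)/(11 − -12) = 24/23 s.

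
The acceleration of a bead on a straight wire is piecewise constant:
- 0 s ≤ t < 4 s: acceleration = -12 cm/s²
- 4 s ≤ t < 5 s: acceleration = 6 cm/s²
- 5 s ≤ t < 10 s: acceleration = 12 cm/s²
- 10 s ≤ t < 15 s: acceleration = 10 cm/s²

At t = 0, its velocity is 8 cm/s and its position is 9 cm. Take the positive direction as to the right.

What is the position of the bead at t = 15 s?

143 cm

On each constant-a segment, Δv = aΔt and Δx = v₀Δt + ½aΔt²; chain segment to segment.
0–4 s: v starts 8 cm/s; Δx = 8·4 + ½·-12·4² = -64 cm; v ends -40 cm/s.
4–5 s: v starts -40 cm/s; Δx = -40·1 + ½·6·1² = -37 cm; v ends -34 cm/s.
5–10 s: v starts -34 cm/s; Δx = -34·5 + ½·12·5² = -20 cm; v ends 26 cm/s.
10–15 s: v starts 26 cm/s; Δx = 26·5 + ½·10·5² = 255 cm; v ends 76 cm/s.
x(15) = 9 + Σ Δx = 143 cm.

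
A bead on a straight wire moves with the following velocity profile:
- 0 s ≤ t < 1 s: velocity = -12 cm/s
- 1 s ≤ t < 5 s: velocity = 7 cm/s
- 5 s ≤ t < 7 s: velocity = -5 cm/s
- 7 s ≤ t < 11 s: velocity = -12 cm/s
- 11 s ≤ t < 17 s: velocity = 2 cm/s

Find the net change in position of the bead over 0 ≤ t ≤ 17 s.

Displacement is the signed area under the v-t curve.
0–1 s: -12 × 1 = -12 cm
1–5 s: 7 × 4 = 28 cm
5–7 s: -5 × 2 = -10 cm
7–11 s: -12 × 4 = -48 cm
11–17 s: 2 × 6 = 12 cm
Net displacement = -30 cm

-30 cm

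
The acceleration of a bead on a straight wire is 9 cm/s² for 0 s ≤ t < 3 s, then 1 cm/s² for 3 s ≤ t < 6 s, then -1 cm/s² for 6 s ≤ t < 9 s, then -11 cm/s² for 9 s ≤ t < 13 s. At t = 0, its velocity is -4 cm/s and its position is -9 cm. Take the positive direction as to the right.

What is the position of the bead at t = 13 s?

On each constant-a segment, Δv = aΔt and Δx = v₀Δt + ½aΔt²; chain segment to segment.
0–3 s: v starts -4 cm/s; Δx = -4·3 + ½·9·3² = 28.5 cm; v ends 23 cm/s.
3–6 s: v starts 23 cm/s; Δx = 23·3 + ½·1·3² = 73.5 cm; v ends 26 cm/s.
6–9 s: v starts 26 cm/s; Δx = 26·3 + ½·-1·3² = 73.5 cm; v ends 23 cm/s.
9–13 s: v starts 23 cm/s; Δx = 23·4 + ½·-11·4² = 4 cm; v ends -21 cm/s.
x(13) = -9 + Σ Δx = 170.5 cm.

170.5 cm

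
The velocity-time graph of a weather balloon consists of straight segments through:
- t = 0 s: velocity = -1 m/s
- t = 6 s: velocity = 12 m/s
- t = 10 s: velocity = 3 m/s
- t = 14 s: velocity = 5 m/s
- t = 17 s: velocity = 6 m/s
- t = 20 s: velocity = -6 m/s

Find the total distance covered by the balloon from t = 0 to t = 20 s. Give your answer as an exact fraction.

Distance (not displacement) is the total path length: add the absolute areas under v-t.
0–6 s: v = 0 at t = 6/13 s; triangle areas 3/13 + 432/13 = 435/13 m
6–10 s: |½(12 + 3)(4)| = 30 m
10–14 s: |½(3 + 5)(4)| = 16 m
14–17 s: |½(5 + 6)(3)| = 16.5 m
17–20 s: v = 0 at t = 18.5 s; triangle areas 4.5 + 4.5 = 9 m
Total distance = 2729/26 m

2729/26 m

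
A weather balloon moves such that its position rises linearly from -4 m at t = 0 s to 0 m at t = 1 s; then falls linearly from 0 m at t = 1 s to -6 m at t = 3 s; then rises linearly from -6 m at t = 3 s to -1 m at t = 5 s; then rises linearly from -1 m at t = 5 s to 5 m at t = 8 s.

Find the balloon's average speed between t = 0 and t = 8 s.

Average speed = (total path length)/(elapsed time); on a piecewise-linear x-t graph the path length is Σ|Δx|.
0–1 s: |Δx| = |0 − -4| = 4 m
1–3 s: |Δx| = |-6 − 0| = 6 m
3–5 s: |Δx| = |-1 − -6| = 5 m
5–8 s: |Δx| = |5 − -1| = 6 m
Total path = 21 m; average speed = 21/8 = 2.625 m/s.

2.625 m/s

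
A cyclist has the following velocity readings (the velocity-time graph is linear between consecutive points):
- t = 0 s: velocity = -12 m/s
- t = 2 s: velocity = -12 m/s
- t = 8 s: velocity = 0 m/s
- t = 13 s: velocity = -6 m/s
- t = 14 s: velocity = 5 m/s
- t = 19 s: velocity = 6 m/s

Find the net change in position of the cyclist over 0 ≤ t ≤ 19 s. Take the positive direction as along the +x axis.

-48 m

Net displacement equals the area under the velocity-time graph (areas below the axis count negative).
0–2 s: -12 × 2 = -24 m
2–8 s: ½(-12 + 0)(6) = -36 m
8–13 s: ½(0 + -6)(5) = -15 m
13–14 s: ½(-6 + 5)(1) = -0.5 m
14–19 s: ½(5 + 6)(5) = 27.5 m
Net displacement = -48 m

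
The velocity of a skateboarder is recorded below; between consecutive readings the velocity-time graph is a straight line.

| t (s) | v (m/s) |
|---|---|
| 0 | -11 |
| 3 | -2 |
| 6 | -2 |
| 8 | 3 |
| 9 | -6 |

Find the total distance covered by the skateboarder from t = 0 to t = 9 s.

30.6 m

Total distance travelled is ∫|v| dt — sum the magnitudes of each area piece.
0–3 s: |½(-11 + -2)(3)| = 19.5 m
3–6 s: |-2| × 3 = 6 m
6–8 s: v = 0 at t = 6.8 s; triangle areas 0.8 + 1.8 = 2.6 m
8–9 s: v = 0 at t = 25/3 s; triangle areas 0.5 + 2 = 2.5 m
Total distance = 30.6 m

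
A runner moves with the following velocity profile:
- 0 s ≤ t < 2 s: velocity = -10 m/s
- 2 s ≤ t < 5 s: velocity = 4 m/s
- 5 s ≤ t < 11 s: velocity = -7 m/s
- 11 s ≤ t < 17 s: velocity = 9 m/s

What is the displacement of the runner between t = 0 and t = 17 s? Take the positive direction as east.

4 m

Net displacement equals the area under the velocity-time graph (areas below the axis count negative).
0–2 s: -10 × 2 = -20 m
2–5 s: 4 × 3 = 12 m
5–11 s: -7 × 6 = -42 m
11–17 s: 9 × 6 = 54 m
Net displacement = 4 m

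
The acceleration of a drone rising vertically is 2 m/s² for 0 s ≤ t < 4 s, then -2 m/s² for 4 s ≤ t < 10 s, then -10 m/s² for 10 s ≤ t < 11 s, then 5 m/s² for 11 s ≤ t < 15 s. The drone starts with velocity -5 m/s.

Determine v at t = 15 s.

1 m/s

Δv equals the area under the a-t graph; then v = v₀ + Δv.
0–4 s: 2 × 4 = 8 m/s
4–10 s: -2 × 6 = -12 m/s
10–11 s: -10 × 1 = -10 m/s
11–15 s: 5 × 4 = 20 m/s
Δv = 6 m/s, so v(15) = -5 + (6) = 1 m/s.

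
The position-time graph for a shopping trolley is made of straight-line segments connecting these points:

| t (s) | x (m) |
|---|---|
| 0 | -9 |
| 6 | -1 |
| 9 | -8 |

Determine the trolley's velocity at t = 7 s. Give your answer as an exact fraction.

-7/3 m/s

Velocity is the slope of the x-t graph on 6–9 s: (-8 − -1)/(9 − 6) = -7/3 m/s.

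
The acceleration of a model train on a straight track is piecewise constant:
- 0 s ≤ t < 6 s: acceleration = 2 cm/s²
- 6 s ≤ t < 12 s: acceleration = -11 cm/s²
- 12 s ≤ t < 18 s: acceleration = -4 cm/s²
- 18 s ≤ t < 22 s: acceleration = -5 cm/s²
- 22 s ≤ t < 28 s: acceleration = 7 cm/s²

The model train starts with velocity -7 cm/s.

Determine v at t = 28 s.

Δv equals the area under the a-t graph; then v = v₀ + Δv.
0–6 s: 2 × 6 = 12 cm/s
6–12 s: -11 × 6 = -66 cm/s
12–18 s: -4 × 6 = -24 cm/s
18–22 s: -5 × 4 = -20 cm/s
22–28 s: 7 × 6 = 42 cm/s
Δv = -56 cm/s, so v(28) = -7 + (-56) = -63 cm/s.

-63 cm/s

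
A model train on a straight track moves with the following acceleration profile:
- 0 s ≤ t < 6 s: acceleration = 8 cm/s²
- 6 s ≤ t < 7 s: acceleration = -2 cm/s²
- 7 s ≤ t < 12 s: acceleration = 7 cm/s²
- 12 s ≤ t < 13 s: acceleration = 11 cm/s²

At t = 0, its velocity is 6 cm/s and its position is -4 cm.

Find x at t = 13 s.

On each constant-a segment, Δv = aΔt and Δx = v₀Δt + ½aΔt²; chain segment to segment.
0–6 s: v starts 6 cm/s; Δx = 6·6 + ½·8·6² = 180 cm; v ends 54 cm/s.
6–7 s: v starts 54 cm/s; Δx = 54·1 + ½·-2·1² = 53 cm; v ends 52 cm/s.
7–12 s: v starts 52 cm/s; Δx = 52·5 + ½·7·5² = 347.5 cm; v ends 87 cm/s.
12–13 s: v starts 87 cm/s; Δx = 87·1 + ½·11·1² = 92.5 cm; v ends 98 cm/s.
x(13) = -4 + Σ Δx = 669 cm.

669 cm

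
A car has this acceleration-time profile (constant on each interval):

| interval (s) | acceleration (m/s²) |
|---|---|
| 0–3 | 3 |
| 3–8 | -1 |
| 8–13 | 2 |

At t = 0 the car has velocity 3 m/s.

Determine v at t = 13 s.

17 m/s

Δv equals the area under the a-t graph; then v = v₀ + Δv.
0–3 s: 3 × 3 = 9 m/s
3–8 s: -1 × 5 = -5 m/s
8–13 s: 2 × 5 = 10 m/s
Δv = 14 m/s, so v(13) = 3 + (14) = 17 m/s.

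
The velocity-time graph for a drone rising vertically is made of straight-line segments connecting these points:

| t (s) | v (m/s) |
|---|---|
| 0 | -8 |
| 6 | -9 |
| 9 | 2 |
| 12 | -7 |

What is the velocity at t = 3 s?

On 0–6 s the graph is linear from -8 to -9 m/s: v(3) = -8 + (-9 − -8)·(3 − 0)/(6 − 0) = -8.5 m/s.

-8.5 m/s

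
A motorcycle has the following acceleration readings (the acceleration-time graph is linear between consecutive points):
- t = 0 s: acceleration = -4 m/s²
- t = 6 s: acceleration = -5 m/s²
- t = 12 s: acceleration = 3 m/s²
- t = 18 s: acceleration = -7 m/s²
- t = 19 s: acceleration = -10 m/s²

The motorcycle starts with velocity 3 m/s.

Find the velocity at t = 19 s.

-50.5 m/s

Δv equals the area under the a-t graph; then v = v₀ + Δv.
0–6 s: ½(-4 + -5)(6) = -27 m/s
6–12 s: ½(-5 + 3)(6) = -6 m/s
12–18 s: ½(3 + -7)(6) = -12 m/s
18–19 s: ½(-7 + -10)(1) = -8.5 m/s
Δv = -53.5 m/s, so v(19) = 3 + (-53.5) = -50.5 m/s.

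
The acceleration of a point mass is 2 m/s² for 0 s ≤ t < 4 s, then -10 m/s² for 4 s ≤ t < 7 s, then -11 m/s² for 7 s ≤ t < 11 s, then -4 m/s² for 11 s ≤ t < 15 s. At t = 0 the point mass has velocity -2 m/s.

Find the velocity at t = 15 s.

-84 m/s

Δv equals the area under the a-t graph; then v = v₀ + Δv.
0–4 s: 2 × 4 = 8 m/s
4–7 s: -10 × 3 = -30 m/s
7–11 s: -11 × 4 = -44 m/s
11–15 s: -4 × 4 = -16 m/s
Δv = -82 m/s, so v(15) = -2 + (-82) = -84 m/s.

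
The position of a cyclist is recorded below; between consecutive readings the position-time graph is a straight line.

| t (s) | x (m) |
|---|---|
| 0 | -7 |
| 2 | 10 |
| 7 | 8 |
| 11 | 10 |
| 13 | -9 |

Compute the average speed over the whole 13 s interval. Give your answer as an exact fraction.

40/13 m/s

Average speed = (total path length)/(elapsed time); on a piecewise-linear x-t graph the path length is Σ|Δx|.
0–2 s: |Δx| = |10 − -7| = 17 m
2–7 s: |Δx| = |8 − 10| = 2 m
7–11 s: |Δx| = |10 − 8| = 2 m
11–13 s: |Δx| = |-9 − 10| = 19 m
Total path = 40 m; average speed = 40/13 = 40/13 m/s.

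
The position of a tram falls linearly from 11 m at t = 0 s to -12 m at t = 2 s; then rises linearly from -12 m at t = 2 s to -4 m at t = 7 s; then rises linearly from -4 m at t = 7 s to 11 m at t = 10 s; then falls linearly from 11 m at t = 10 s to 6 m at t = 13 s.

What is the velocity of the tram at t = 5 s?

1.6 m/s

Velocity is the slope of the x-t graph on 2–7 s: (-4 − -12)/(7 − 2) = 1.6 m/s.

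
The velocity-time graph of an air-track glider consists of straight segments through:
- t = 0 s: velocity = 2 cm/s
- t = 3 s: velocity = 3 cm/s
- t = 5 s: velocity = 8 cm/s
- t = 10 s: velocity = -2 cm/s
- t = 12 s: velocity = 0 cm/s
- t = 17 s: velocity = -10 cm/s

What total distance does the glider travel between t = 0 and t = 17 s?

Total distance travelled is ∫|v| dt — sum the magnitudes of each area piece.
0–3 s: |½(2 + 3)(3)| = 7.5 cm
3–5 s: |½(3 + 8)(2)| = 11 cm
5–10 s: v = 0 at t = 9 s; triangle areas 16 + 1 = 17 cm
10–12 s: |½(-2 + 0)(2)| = 2 cm
12–17 s: |½(0 + -10)(5)| = 25 cm
Total distance = 62.5 cm

62.5 cm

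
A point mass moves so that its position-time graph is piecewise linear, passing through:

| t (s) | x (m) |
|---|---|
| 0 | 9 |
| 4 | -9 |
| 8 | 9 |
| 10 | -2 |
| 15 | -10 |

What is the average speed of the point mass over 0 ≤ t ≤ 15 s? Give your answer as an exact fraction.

11/3 m/s

Average speed = (total path length)/(elapsed time); on a piecewise-linear x-t graph the path length is Σ|Δx|.
0–4 s: |Δx| = |-9 − 9| = 18 m
4–8 s: |Δx| = |9 − -9| = 18 m
8–10 s: |Δx| = |-2 − 9| = 11 m
10–15 s: |Δx| = |-10 − -2| = 8 m
Total path = 55 m; average speed = 55/15 = 11/3 m/s.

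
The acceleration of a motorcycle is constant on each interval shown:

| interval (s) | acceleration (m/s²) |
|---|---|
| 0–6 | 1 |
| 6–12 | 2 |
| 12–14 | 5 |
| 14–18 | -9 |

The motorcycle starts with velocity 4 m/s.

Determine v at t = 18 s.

Δv equals the area under the a-t graph; then v = v₀ + Δv.
0–6 s: 1 × 6 = 6 m/s
6–12 s: 2 × 6 = 12 m/s
12–14 s: 5 × 2 = 10 m/s
14–18 s: -9 × 4 = -36 m/s
Δv = -8 m/s, so v(18) = 4 + (-8) = -4 m/s.

-4 m/s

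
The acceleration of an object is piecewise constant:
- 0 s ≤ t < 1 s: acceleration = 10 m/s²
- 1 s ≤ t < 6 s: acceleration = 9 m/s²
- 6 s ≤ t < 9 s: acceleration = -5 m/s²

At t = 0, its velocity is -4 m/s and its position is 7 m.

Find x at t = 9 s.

On each constant-a segment, Δv = aΔt and Δx = v₀Δt + ½aΔt²; chain segment to segment.
0–1 s: v starts -4 m/s; Δx = -4·1 + ½·10·1² = 1 m; v ends 6 m/s.
1–6 s: v starts 6 m/s; Δx = 6·5 + ½·9·5² = 142.5 m; v ends 51 m/s.
6–9 s: v starts 51 m/s; Δx = 51·3 + ½·-5·3² = 130.5 m; v ends 36 m/s.
x(9) = 7 + Σ Δx = 281 m.

281 m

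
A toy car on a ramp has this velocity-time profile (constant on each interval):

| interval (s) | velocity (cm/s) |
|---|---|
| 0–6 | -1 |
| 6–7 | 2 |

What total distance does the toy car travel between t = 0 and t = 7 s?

8 cm

Distance (not displacement) is the total path length: add the absolute areas under v-t.
0–6 s: |-1| × 6 = 6 cm
6–7 s: |2| × 1 = 2 cm
Total distance = 8 cm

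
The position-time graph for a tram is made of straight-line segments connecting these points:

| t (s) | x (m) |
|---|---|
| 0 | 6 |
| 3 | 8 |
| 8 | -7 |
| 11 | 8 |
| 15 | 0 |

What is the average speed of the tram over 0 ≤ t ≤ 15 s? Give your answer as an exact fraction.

8/3 m/s

Average speed = (total path length)/(elapsed time); on a piecewise-linear x-t graph the path length is Σ|Δx|.
0–3 s: |Δx| = |8 − 6| = 2 m
3–8 s: |Δx| = |-7 − 8| = 15 m
8–11 s: |Δx| = |8 − -7| = 15 m
11–15 s: |Δx| = |0 − 8| = 8 m
Total path = 40 m; average speed = 40/15 = 8/3 m/s.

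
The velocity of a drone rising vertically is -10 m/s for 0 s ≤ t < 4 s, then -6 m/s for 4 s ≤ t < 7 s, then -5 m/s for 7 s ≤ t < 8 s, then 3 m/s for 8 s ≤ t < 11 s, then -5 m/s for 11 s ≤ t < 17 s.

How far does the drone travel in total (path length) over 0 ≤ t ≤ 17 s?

Distance (not displacement) is the total path length: add the absolute areas under v-t.
0–4 s: |-10| × 4 = 40 m
4–7 s: |-6| × 3 = 18 m
7–8 s: |-5| × 1 = 5 m
8–11 s: |3| × 3 = 9 m
11–17 s: |-5| × 6 = 30 m
Total distance = 102 m

102 m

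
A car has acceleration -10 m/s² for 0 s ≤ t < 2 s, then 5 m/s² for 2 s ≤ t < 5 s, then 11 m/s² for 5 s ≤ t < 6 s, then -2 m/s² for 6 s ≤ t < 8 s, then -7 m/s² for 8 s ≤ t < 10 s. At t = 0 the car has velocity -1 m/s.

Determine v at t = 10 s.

Δv equals the area under the a-t graph; then v = v₀ + Δv.
0–2 s: -10 × 2 = -20 m/s
2–5 s: 5 × 3 = 15 m/s
5–6 s: 11 × 1 = 11 m/s
6–8 s: -2 × 2 = -4 m/s
8–10 s: -7 × 2 = -14 m/s
Δv = -12 m/s, so v(10) = -1 + (-12) = -13 m/s.

-13 m/s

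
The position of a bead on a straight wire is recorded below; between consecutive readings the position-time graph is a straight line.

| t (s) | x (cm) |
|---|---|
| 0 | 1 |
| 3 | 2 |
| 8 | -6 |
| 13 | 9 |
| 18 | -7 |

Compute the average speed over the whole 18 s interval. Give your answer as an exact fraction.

Average speed = (total path length)/(elapsed time); on a piecewise-linear x-t graph the path length is Σ|Δx|.
0–3 s: |Δx| = |2 − 1| = 1 cm
3–8 s: |Δx| = |-6 − 2| = 8 cm
8–13 s: |Δx| = |9 − -6| = 15 cm
13–18 s: |Δx| = |-7 − 9| = 16 cm
Total path = 40 cm; average speed = 40/18 = 20/9 cm/s.

20/9 cm/s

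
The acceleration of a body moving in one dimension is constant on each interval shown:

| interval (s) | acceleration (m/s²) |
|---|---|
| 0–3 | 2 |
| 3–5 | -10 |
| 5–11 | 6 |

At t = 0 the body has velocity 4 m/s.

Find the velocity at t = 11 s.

26 m/s

Δv equals the area under the a-t graph; then v = v₀ + Δv.
0–3 s: 2 × 3 = 6 m/s
3–5 s: -10 × 2 = -20 m/s
5–11 s: 6 × 6 = 36 m/s
Δv = 22 m/s, so v(11) = 4 + (22) = 26 m/s.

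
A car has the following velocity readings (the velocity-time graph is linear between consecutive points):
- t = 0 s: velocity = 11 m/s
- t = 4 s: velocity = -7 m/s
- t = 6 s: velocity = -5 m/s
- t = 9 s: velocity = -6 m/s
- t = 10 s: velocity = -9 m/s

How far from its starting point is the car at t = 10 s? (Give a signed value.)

Displacement is the signed area under the v-t curve.
0–4 s: ½(11 + -7)(4) = 8 m
4–6 s: ½(-7 + -5)(2) = -12 m
6–9 s: ½(-5 + -6)(3) = -16.5 m
9–10 s: ½(-6 + -9)(1) = -7.5 m
Net displacement = -28 m

-28 m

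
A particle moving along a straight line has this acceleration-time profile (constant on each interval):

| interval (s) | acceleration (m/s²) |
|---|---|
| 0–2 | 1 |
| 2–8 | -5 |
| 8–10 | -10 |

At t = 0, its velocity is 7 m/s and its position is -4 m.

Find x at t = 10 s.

-86 m

On each constant-a segment, Δv = aΔt and Δx = v₀Δt + ½aΔt²; chain segment to segment.
0–2 s: v starts 7 m/s; Δx = 7·2 + ½·1·2² = 16 m; v ends 9 m/s.
2–8 s: v starts 9 m/s; Δx = 9·6 + ½·-5·6² = -36 m; v ends -21 m/s.
8–10 s: v starts -21 m/s; Δx = -21·2 + ½·-10·2² = -62 m; v ends -41 m/s.
x(10) = -4 + Σ Δx = -86 m.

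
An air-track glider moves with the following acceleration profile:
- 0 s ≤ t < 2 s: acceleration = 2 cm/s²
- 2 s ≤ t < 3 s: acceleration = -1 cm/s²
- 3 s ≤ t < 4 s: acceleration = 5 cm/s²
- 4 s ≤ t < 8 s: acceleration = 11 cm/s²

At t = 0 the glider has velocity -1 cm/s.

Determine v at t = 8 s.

Δv equals the area under the a-t graph; then v = v₀ + Δv.
0–2 s: 2 × 2 = 4 cm/s
2–3 s: -1 × 1 = -1 cm/s
3–4 s: 5 × 1 = 5 cm/s
4–8 s: 11 × 4 = 44 cm/s
Δv = 52 cm/s, so v(8) = -1 + (52) = 51 cm/s.

51 cm/s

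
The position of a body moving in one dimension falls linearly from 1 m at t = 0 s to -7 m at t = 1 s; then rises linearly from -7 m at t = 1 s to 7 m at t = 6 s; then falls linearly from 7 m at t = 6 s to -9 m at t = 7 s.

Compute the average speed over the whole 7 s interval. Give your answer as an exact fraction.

38/7 m/s

Average speed = (total path length)/(elapsed time); on a piecewise-linear x-t graph the path length is Σ|Δx|.
0–1 s: |Δx| = |-7 − 1| = 8 m
1–6 s: |Δx| = |7 − -7| = 14 m
6–7 s: |Δx| = |-9 − 7| = 16 m
Total path = 38 m; average speed = 38/7 = 38/7 m/s.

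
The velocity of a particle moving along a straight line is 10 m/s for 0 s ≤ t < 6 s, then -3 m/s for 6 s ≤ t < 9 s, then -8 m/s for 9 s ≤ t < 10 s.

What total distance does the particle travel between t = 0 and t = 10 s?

Total distance travelled is ∫|v| dt — sum the magnitudes of each area piece.
0–6 s: |10| × 6 = 60 m
6–9 s: |-3| × 3 = 9 m
9–10 s: |-8| × 1 = 8 m
Total distance = 77 m

77 m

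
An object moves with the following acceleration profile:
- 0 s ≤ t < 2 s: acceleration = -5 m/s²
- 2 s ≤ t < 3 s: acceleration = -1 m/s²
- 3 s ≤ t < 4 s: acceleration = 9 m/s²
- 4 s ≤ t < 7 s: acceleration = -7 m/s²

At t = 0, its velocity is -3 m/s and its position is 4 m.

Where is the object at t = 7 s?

-81.5 m

On each constant-a segment, Δv = aΔt and Δx = v₀Δt + ½aΔt²; chain segment to segment.
0–2 s: v starts -3 m/s; Δx = -3·2 + ½·-5·2² = -16 m; v ends -13 m/s.
2–3 s: v starts -13 m/s; Δx = -13·1 + ½·-1·1² = -13.5 m; v ends -14 m/s.
3–4 s: v starts -14 m/s; Δx = -14·1 + ½·9·1² = -9.5 m; v ends -5 m/s.
4–7 s: v starts -5 m/s; Δx = -5·3 + ½·-7·3² = -46.5 m; v ends -26 m/s.
x(7) = 4 + Σ Δx = -81.5 m.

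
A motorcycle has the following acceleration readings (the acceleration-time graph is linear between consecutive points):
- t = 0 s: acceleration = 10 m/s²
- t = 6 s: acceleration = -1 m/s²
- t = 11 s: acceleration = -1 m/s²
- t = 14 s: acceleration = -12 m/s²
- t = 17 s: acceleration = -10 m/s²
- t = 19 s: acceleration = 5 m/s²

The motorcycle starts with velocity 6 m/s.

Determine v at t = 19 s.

Δv equals the area under the a-t graph; then v = v₀ + Δv.
0–6 s: ½(10 + -1)(6) = 27 m/s
6–11 s: -1 × 5 = -5 m/s
11–14 s: ½(-1 + -12)(3) = -19.5 m/s
14–17 s: ½(-12 + -10)(3) = -33 m/s
17–19 s: ½(-10 + 5)(2) = -5 m/s
Δv = -35.5 m/s, so v(19) = 6 + (-35.5) = -29.5 m/s.

-29.5 m/s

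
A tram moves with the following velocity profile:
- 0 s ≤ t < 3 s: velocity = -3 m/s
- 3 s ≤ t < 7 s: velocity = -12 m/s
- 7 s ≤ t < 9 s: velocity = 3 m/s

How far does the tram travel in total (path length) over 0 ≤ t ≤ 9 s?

Total distance travelled is ∫|v| dt — sum the magnitudes of each area piece.
0–3 s: |-3| × 3 = 9 m
3–7 s: |-12| × 4 = 48 m
7–9 s: |3| × 2 = 6 m
Total distance = 63 m

63 m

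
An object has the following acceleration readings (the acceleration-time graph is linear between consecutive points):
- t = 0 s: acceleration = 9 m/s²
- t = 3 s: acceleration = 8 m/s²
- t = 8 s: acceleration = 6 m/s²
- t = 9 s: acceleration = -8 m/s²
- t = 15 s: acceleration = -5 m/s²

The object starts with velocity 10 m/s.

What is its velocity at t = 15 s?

30.5 m/s

Δv equals the area under the a-t graph; then v = v₀ + Δv.
0–3 s: ½(9 + 8)(3) = 25.5 m/s
3–8 s: ½(8 + 6)(5) = 35 m/s
8–9 s: ½(6 + -8)(1) = -1 m/s
9–15 s: ½(-8 + -5)(6) = -39 m/s
Δv = 20.5 m/s, so v(15) = 10 + (20.5) = 30.5 m/s.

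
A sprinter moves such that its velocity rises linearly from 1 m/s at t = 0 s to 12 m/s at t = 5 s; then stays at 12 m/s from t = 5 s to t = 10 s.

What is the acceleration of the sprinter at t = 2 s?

2.2 m/s²

Acceleration is the slope of the v-t graph on 0–5 s: (12 − 1)/(5 − 0) = 2.2 m/s².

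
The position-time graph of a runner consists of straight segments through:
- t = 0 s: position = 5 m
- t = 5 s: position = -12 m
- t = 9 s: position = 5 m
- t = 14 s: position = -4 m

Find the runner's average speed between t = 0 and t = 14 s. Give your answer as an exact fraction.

Average speed = (total path length)/(elapsed time); on a piecewise-linear x-t graph the path length is Σ|Δx|.
0–5 s: |Δx| = |-12 − 5| = 17 m
5–9 s: |Δx| = |5 − -12| = 17 m
9–14 s: |Δx| = |-4 − 5| = 9 m
Total path = 43 m; average speed = 43/14 = 43/14 m/s.

43/14 m/s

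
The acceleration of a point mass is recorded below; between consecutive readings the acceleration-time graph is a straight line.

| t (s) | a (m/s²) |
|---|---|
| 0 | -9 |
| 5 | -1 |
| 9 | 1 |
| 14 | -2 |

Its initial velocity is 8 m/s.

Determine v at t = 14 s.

-19.5 m/s

Δv equals the area under the a-t graph; then v = v₀ + Δv.
0–5 s: ½(-9 + -1)(5) = -25 m/s
5–9 s: ½(-1 + 1)(4) = 0 m/s
9–14 s: ½(1 + -2)(5) = -2.5 m/s
Δv = -27.5 m/s, so v(14) = 8 + (-27.5) = -19.5 m/s.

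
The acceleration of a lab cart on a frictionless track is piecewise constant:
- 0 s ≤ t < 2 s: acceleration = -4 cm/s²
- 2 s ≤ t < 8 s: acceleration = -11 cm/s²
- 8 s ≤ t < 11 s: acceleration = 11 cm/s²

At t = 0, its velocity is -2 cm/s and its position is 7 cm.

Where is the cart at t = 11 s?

On each constant-a segment, Δv = aΔt and Δx = v₀Δt + ½aΔt²; chain segment to segment.
0–2 s: v starts -2 cm/s; Δx = -2·2 + ½·-4·2² = -12 cm; v ends -10 cm/s.
2–8 s: v starts -10 cm/s; Δx = -10·6 + ½·-11·6² = -258 cm; v ends -76 cm/s.
8–11 s: v starts -76 cm/s; Δx = -76·3 + ½·11·3² = -178.5 cm; v ends -43 cm/s.
x(11) = 7 + Σ Δx = -441.5 cm.

-441.5 cm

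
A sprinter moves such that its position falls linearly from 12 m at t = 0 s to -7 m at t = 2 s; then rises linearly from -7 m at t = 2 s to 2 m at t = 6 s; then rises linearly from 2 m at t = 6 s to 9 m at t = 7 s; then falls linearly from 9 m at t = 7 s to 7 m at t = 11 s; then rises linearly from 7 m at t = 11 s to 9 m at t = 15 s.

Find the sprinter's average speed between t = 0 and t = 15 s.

Average speed = (total path length)/(elapsed time); on a piecewise-linear x-t graph the path length is Σ|Δx|.
0–2 s: |Δx| = |-7 − 12| = 19 m
2–6 s: |Δx| = |2 − -7| = 9 m
6–7 s: |Δx| = |9 − 2| = 7 m
7–11 s: |Δx| = |7 − 9| = 2 m
11–15 s: |Δx| = |9 − 7| = 2 m
Total path = 39 m; average speed = 39/15 = 2.6 m/s.

2.6 m/s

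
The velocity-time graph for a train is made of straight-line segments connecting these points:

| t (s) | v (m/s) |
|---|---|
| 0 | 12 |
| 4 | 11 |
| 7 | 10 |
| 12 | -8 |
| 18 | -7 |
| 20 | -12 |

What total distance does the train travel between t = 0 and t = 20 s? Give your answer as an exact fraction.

2957/18 m

Distance (not displacement) is the total path length: add the absolute areas under v-t.
0–4 s: |½(12 + 11)(4)| = 46 m
4–7 s: |½(11 + 10)(3)| = 31.5 m
7–12 s: v = 0 at t = 88/9 s; triangle areas 125/9 + 80/9 = 205/9 m
12–18 s: |½(-8 + -7)(6)| = 45 m
18–20 s: |½(-7 + -12)(2)| = 19 m
Total distance = 2957/18 m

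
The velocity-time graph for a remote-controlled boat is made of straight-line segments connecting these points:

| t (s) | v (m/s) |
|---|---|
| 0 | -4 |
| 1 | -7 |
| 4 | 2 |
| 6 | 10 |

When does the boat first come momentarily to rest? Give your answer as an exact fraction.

v changes sign on 1–4 s (from -7 to 2); the graph is linear there, so v = 0 at t = 1 + (7)·(4 − 1)/(2 − -7) = 10/3 s.

t = 10/3 s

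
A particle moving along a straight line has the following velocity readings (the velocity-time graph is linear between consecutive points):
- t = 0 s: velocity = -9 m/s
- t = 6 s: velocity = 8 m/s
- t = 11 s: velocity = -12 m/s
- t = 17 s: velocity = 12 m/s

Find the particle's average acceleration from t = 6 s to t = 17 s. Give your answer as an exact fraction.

4/11 m/s²

Average acceleration = Δv/Δt = (12 − 8)/(17 − 6) = 4/11 m/s².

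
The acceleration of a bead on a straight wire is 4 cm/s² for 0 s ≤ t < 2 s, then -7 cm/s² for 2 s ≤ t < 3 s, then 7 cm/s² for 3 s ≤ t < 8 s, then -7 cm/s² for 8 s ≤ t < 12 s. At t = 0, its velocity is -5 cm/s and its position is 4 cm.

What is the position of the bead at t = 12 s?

137 cm

On each constant-a segment, Δv = aΔt and Δx = v₀Δt + ½aΔt²; chain segment to segment.
0–2 s: v starts -5 cm/s; Δx = -5·2 + ½·4·2² = -2 cm; v ends 3 cm/s.
2–3 s: v starts 3 cm/s; Δx = 3·1 + ½·-7·1² = -0.5 cm; v ends -4 cm/s.
3–8 s: v starts -4 cm/s; Δx = -4·5 + ½·7·5² = 67.5 cm; v ends 31 cm/s.
8–12 s: v starts 31 cm/s; Δx = 31·4 + ½·-7·4² = 68 cm; v ends 3 cm/s.
x(12) = 4 + Σ Δx = 137 cm.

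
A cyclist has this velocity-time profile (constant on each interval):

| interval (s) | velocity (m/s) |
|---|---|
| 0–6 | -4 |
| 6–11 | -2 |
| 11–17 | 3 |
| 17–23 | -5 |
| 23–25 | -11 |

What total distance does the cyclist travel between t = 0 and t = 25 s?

Distance (not displacement) is the total path length: add the absolute areas under v-t.
0–6 s: |-4| × 6 = 24 m
6–11 s: |-2| × 5 = 10 m
11–17 s: |3| × 6 = 18 m
17–23 s: |-5| × 6 = 30 m
23–25 s: |-11| × 2 = 22 m
Total distance = 104 m

104 m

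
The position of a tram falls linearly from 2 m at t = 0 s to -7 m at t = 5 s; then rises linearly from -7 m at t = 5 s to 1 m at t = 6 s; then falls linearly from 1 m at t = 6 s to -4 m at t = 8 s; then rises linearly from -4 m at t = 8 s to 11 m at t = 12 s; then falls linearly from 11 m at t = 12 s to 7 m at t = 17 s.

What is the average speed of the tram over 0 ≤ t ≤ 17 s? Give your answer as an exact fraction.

41/17 m/s

Average speed = (total path length)/(elapsed time); on a piecewise-linear x-t graph the path length is Σ|Δx|.
0–5 s: |Δx| = |-7 − 2| = 9 m
5–6 s: |Δx| = |1 − -7| = 8 m
6–8 s: |Δx| = |-4 − 1| = 5 m
8–12 s: |Δx| = |11 − -4| = 15 m
12–17 s: |Δx| = |7 − 11| = 4 m
Total path = 41 m; average speed = 41/17 = 41/17 m/s.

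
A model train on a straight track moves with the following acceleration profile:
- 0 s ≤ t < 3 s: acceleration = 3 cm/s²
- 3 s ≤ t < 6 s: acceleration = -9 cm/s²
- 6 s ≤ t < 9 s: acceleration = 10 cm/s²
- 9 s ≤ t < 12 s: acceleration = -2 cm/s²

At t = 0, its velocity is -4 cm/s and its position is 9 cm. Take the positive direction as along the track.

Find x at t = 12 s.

On each constant-a segment, Δv = aΔt and Δx = v₀Δt + ½aΔt²; chain segment to segment.
0–3 s: v starts -4 cm/s; Δx = -4·3 + ½·3·3² = 1.5 cm; v ends 5 cm/s.
3–6 s: v starts 5 cm/s; Δx = 5·3 + ½·-9·3² = -25.5 cm; v ends -22 cm/s.
6–9 s: v starts -22 cm/s; Δx = -22·3 + ½·10·3² = -21 cm; v ends 8 cm/s.
9–12 s: v starts 8 cm/s; Δx = 8·3 + ½·-2·3² = 15 cm; v ends 2 cm/s.
x(12) = 9 + Σ Δx = -21 cm.

-21 cm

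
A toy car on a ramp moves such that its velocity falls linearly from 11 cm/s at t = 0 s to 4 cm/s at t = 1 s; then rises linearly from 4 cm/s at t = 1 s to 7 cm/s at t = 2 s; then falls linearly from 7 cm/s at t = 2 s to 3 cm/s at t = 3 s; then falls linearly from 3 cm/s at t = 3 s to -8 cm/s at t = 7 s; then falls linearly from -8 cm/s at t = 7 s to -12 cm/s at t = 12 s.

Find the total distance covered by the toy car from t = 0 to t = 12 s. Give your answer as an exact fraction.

Total distance travelled is ∫|v| dt — sum the magnitudes of each area piece.
0–1 s: |½(11 + 4)(1)| = 7.5 cm
1–2 s: |½(4 + 7)(1)| = 5.5 cm
2–3 s: |½(7 + 3)(1)| = 5 cm
3–7 s: v = 0 at t = 45/11 s; triangle areas 18/11 + 128/11 = 146/11 cm
7–12 s: |½(-8 + -12)(5)| = 50 cm
Total distance = 894/11 cm

894/11 cm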